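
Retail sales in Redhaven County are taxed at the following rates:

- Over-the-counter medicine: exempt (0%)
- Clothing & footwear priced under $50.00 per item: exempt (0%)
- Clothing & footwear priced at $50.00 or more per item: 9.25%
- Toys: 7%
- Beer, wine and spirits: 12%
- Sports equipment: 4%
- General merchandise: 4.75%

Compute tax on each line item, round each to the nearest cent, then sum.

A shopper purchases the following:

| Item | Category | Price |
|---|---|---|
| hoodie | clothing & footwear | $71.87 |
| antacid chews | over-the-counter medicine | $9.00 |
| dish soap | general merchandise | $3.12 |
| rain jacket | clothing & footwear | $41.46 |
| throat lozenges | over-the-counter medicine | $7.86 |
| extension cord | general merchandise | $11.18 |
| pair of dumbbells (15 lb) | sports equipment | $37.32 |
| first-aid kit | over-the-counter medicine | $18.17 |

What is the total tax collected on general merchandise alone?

Dish soap $3.12: general merchandise → 4.75% → $0.15
Extension cord $11.18: general merchandise → 4.75% → $0.53
Tax on general merchandise = $0.15 + $0.53 = $0.68

$0.68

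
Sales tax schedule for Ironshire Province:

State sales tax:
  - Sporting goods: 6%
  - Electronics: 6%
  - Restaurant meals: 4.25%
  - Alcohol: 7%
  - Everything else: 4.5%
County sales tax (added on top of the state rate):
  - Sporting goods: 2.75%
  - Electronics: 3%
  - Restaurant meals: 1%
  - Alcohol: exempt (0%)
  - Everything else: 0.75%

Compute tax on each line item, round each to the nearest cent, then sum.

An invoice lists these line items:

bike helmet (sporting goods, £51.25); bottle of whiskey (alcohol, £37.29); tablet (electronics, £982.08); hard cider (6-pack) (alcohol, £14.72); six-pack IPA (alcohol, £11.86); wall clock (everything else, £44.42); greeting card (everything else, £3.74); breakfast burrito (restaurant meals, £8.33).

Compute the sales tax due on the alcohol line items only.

Bottle of whiskey £37.29: alcohol → 7% + 0% county = 7% → £2.61
Hard cider (6-pack) £14.72: alcohol → 7% + 0% county = 7% → £1.03
Six-pack IPA £11.86: alcohol → 7% + 0% county = 7% → £0.83
Tax on alcohol = £2.61 + £1.03 + £0.83 = £4.47

£4.47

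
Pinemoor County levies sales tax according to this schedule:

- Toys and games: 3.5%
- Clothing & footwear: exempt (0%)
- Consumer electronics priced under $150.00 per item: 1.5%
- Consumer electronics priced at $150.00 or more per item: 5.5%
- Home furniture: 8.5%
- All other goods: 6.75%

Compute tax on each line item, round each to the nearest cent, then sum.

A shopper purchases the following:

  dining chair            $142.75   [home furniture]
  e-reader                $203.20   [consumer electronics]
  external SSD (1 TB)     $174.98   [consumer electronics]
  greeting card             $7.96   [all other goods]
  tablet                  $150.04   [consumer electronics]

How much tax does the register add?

$41.72

Dining chair $142.75: home furniture → 8.5% → $12.13
E-reader $203.20: consumer electronics, $150.00 or more → 5.5% → $11.18
External SSD (1 TB) $174.98: consumer electronics, $150.00 or more → 5.5% → $9.62
Greeting card $7.96: all other goods → 6.75% → $0.54
Tablet $150.04: consumer electronics, $150.00 or more → 5.5% → $8.25
Total tax = $12.13 + $11.18 + $9.62 + $0.54 + $8.25 = $41.72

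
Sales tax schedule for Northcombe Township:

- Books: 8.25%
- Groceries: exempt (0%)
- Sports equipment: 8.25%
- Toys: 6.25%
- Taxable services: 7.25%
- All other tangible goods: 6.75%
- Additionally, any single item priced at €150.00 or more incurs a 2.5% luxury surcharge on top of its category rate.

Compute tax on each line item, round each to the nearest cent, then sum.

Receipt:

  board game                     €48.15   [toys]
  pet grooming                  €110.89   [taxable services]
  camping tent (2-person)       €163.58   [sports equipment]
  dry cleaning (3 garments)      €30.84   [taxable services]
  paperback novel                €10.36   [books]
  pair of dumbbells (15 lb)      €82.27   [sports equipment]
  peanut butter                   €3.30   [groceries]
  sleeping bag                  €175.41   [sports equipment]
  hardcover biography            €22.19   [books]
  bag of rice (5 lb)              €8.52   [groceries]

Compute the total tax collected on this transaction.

€59.20

Board game €48.15: toys → 6.25% → €3.01
Pet grooming €110.89: taxable services → 7.25% → €8.04
Camping tent (2-person) €163.58: sports equipment → 8.25% + 2.5% surcharge = 10.75% → €17.58
Dry cleaning (3 garments) €30.84: taxable services → 7.25% → €2.24
Paperback novel €10.36: books → 8.25% → €0.85
Pair of dumbbells (15 lb) €82.27: sports equipment → 8.25% → €6.79
Peanut butter €3.30: groceries → 0% → €0.00
Sleeping bag €175.41: sports equipment → 8.25% + 2.5% surcharge = 10.75% → €18.86
Hardcover biography €22.19: books → 8.25% → €1.83
Bag of rice (5 lb) €8.52: groceries → 0% → €0.00
Total tax = €3.01 + €8.04 + €17.58 + €2.24 + €0.85 + €6.79 + €18.86 + €1.83 = €59.20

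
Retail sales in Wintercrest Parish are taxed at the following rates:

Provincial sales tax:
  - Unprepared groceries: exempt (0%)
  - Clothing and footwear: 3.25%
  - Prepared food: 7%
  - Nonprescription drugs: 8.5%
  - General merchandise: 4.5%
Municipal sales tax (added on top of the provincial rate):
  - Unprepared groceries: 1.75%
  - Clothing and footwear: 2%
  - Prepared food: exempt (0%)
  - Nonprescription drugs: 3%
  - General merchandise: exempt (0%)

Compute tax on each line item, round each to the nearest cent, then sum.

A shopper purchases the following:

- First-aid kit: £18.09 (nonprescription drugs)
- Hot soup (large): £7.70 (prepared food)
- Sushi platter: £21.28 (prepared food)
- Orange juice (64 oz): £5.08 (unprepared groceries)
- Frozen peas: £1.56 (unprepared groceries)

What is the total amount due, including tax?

£57.94

First-aid kit £18.09: nonprescription drugs → 8.5% + 3% municipal = 11.5% → £2.08
Hot soup (large) £7.70: prepared food → 7% + 0% municipal = 7% → £0.54
Sushi platter £21.28: prepared food → 7% + 0% municipal = 7% → £1.49
Orange juice (64 oz) £5.08: unprepared groceries → 0% + 1.75% municipal = 1.75% → £0.09
Frozen peas £1.56: unprepared groceries → 0% + 1.75% municipal = 1.75% → £0.03
Subtotal = £53.71; tax = £4.23; total due = £57.94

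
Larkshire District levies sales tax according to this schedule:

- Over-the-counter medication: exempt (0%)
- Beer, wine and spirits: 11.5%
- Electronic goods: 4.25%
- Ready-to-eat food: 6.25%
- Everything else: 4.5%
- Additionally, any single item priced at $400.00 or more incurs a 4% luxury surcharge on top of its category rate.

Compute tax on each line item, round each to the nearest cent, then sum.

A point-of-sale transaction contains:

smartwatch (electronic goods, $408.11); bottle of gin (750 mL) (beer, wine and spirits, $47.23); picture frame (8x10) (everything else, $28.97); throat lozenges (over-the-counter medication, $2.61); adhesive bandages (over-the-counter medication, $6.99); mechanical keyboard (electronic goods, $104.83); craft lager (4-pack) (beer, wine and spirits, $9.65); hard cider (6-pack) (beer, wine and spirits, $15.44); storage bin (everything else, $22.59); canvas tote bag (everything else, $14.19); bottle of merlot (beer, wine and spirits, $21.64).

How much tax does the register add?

Smartwatch $408.11: electronic goods → 4.25% + 4% surcharge = 8.25% → $33.67
Bottle of gin (750 mL) $47.23: beer, wine and spirits → 11.5% → $5.43
Picture frame (8x10) $28.97: everything else → 4.5% → $1.30
Throat lozenges $2.61: over-the-counter medication → 0% → $0.00
Adhesive bandages $6.99: over-the-counter medication → 0% → $0.00
Mechanical keyboard $104.83: electronic goods → 4.25% → $4.46
Craft lager (4-pack) $9.65: beer, wine and spirits → 11.5% → $1.11
Hard cider (6-pack) $15.44: beer, wine and spirits → 11.5% → $1.78
Storage bin $22.59: everything else → 4.5% → $1.02
Canvas tote bag $14.19: everything else → 4.5% → $0.64
Bottle of merlot $21.64: beer, wine and spirits → 11.5% → $2.49
Total tax = $33.67 + $5.43 + $1.30 + $4.46 + $1.11 + $1.78 + $1.02 + $0.64 + $2.49 = $51.90

$51.90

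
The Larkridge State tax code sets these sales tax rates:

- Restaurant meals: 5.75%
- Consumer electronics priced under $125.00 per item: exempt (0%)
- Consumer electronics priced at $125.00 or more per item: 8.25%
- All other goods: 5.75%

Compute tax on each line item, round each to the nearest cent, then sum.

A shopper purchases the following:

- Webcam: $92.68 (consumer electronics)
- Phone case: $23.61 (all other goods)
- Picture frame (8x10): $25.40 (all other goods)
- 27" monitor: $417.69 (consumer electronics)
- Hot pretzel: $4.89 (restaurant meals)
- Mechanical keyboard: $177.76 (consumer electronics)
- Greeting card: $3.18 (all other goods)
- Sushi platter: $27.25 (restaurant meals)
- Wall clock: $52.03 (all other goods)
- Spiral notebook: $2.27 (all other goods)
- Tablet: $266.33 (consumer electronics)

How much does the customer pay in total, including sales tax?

$1172.16

Webcam $92.68: consumer electronics, under $125.00 → 0% → $0.00
Phone case $23.61: all other goods → 5.75% → $1.36
Picture frame (8x10) $25.40: all other goods → 5.75% → $1.46
27" monitor $417.69: consumer electronics, $125.00 or more → 8.25% → $34.46
Hot pretzel $4.89: restaurant meals → 5.75% → $0.28
Mechanical keyboard $177.76: consumer electronics, $125.00 or more → 8.25% → $14.67
Greeting card $3.18: all other goods → 5.75% → $0.18
Sushi platter $27.25: restaurant meals → 5.75% → $1.57
Wall clock $52.03: all other goods → 5.75% → $2.99
Spiral notebook $2.27: all other goods → 5.75% → $0.13
Tablet $266.33: consumer electronics, $125.00 or more → 8.25% → $21.97
Subtotal = $1093.09; tax = $79.07; total due = $1172.16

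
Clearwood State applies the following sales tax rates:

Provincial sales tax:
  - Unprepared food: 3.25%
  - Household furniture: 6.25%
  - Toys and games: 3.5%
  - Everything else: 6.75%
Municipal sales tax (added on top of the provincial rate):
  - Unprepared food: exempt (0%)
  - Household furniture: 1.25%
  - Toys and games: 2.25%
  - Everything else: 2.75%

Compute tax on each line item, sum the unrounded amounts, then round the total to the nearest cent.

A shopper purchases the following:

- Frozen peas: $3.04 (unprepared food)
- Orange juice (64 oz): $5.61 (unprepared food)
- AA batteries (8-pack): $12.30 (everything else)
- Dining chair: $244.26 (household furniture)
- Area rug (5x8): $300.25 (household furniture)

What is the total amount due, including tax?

Frozen peas $3.04: unprepared food → 3.25% + 0% municipal = 3.25% → $0.0988
Orange juice (64 oz) $5.61: unprepared food → 3.25% + 0% municipal = 3.25% → $0.182325
AA batteries (8-pack) $12.30: everything else → 6.75% + 2.75% municipal = 9.5% → $1.1685
Dining chair $244.26: household furniture → 6.25% + 1.25% municipal = 7.5% → $18.3195
Area rug (5x8) $300.25: household furniture → 6.25% + 1.25% municipal = 7.5% → $22.51875
Subtotal = $565.46; unrounded tax = $42.287875 → $42.29; total due = $607.75

$607.75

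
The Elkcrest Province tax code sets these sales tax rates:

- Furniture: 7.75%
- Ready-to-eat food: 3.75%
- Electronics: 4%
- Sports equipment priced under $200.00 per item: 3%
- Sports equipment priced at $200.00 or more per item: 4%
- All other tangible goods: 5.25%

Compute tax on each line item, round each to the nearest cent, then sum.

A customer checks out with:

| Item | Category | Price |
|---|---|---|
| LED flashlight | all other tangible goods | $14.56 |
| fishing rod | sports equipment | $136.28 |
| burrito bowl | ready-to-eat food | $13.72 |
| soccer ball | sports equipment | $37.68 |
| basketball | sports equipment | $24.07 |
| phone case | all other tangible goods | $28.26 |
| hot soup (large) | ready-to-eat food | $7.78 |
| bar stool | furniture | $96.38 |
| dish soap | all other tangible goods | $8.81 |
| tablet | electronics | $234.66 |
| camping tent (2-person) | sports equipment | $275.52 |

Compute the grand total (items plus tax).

LED flashlight $14.56: all other tangible goods → 5.25% → $0.76
Fishing rod $136.28: sports equipment, under $200.00 → 3% → $4.09
Burrito bowl $13.72: ready-to-eat food → 3.75% → $0.51
Soccer ball $37.68: sports equipment, under $200.00 → 3% → $1.13
Basketball $24.07: sports equipment, under $200.00 → 3% → $0.72
Phone case $28.26: all other tangible goods → 5.25% → $1.48
Hot soup (large) $7.78: ready-to-eat food → 3.75% → $0.29
Bar stool $96.38: furniture → 7.75% → $7.47
Dish soap $8.81: all other tangible goods → 5.25% → $0.46
Tablet $234.66: electronics → 4% → $9.39
Camping tent (2-person) $275.52: sports equipment, $200.00 or more → 4% → $11.02
Subtotal = $877.72; tax = $37.32; total due = $915.04

$915.04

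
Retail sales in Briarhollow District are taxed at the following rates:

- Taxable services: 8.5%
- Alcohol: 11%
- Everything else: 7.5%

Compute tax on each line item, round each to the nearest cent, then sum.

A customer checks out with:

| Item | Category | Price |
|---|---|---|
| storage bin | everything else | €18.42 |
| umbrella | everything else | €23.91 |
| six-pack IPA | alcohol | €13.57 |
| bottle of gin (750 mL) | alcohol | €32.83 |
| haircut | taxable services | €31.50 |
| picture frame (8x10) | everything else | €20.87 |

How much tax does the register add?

Storage bin €18.42: everything else → 7.5% → €1.38
Umbrella €23.91: everything else → 7.5% → €1.79
Six-pack IPA €13.57: alcohol → 11% → €1.49
Bottle of gin (750 mL) €32.83: alcohol → 11% → €3.61
Haircut €31.50: taxable services → 8.5% → €2.68
Picture frame (8x10) €20.87: everything else → 7.5% → €1.57
Total tax = €1.38 + €1.79 + €1.49 + €3.61 + €2.68 + €1.57 = €12.52

€12.52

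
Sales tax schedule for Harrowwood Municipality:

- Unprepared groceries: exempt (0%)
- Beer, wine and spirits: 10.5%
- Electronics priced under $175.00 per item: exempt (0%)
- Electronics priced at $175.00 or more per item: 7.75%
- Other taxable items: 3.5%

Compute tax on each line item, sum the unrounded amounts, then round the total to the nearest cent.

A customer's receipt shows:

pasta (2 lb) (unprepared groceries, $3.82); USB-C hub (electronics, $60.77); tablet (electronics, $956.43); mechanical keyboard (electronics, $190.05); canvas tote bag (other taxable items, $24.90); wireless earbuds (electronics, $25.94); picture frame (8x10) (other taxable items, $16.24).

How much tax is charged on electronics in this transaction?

USB-C hub $60.77: electronics, under $175.00 → 0% → $0.00
Tablet $956.43: electronics, $175.00 or more → 7.75% → $74.123325
Mechanical keyboard $190.05: electronics, $175.00 or more → 7.75% → $14.728875
Wireless earbuds $25.94: electronics, under $175.00 → 0% → $0.00
Tax on electronics: unrounded sum = $88.8522 → $88.85

$88.85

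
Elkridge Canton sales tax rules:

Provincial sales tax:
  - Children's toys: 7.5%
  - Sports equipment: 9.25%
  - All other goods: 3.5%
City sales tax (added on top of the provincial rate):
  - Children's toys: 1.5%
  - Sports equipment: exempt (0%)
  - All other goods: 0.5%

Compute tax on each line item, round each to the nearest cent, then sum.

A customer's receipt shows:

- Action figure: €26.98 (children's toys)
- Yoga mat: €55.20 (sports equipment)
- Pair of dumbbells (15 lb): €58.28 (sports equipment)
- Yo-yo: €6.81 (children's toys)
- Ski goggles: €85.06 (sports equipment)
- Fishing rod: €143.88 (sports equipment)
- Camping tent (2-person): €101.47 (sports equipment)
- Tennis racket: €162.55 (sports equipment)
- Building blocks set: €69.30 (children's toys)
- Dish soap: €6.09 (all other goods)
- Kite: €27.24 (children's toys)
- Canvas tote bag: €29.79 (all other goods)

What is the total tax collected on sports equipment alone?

€56.11

Yoga mat €55.20: sports equipment → 9.25% + 0% city = 9.25% → €5.11
Pair of dumbbells (15 lb) €58.28: sports equipment → 9.25% + 0% city = 9.25% → €5.39
Ski goggles €85.06: sports equipment → 9.25% + 0% city = 9.25% → €7.87
Fishing rod €143.88: sports equipment → 9.25% + 0% city = 9.25% → €13.31
Camping tent (2-person) €101.47: sports equipment → 9.25% + 0% city = 9.25% → €9.39
Tennis racket €162.55: sports equipment → 9.25% + 0% city = 9.25% → €15.04
Tax on sports equipment = €5.11 + €5.39 + €7.87 + €13.31 + €9.39 + €15.04 = €56.11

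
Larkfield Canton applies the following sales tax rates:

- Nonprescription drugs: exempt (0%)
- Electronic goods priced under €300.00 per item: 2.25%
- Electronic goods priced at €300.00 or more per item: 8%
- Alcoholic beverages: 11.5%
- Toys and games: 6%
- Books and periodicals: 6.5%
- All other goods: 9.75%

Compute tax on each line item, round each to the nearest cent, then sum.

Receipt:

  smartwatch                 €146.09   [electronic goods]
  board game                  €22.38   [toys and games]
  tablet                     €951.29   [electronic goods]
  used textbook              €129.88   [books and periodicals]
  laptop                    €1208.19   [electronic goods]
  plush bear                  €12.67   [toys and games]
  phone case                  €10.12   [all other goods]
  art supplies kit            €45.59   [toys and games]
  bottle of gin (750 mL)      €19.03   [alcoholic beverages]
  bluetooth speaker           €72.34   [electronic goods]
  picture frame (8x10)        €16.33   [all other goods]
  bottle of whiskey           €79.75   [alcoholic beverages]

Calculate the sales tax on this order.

Smartwatch €146.09: electronic goods, under €300.00 → 2.25% → €3.29
Board game €22.38: toys and games → 6% → €1.34
Tablet €951.29: electronic goods, €300.00 or more → 8% → €76.10
Used textbook €129.88: books and periodicals → 6.5% → €8.44
Laptop €1208.19: electronic goods, €300.00 or more → 8% → €96.66
Plush bear €12.67: toys and games → 6% → €0.76
Phone case €10.12: all other goods → 9.75% → €0.99
Art supplies kit €45.59: toys and games → 6% → €2.74
Bottle of gin (750 mL) €19.03: alcoholic beverages → 11.5% → €2.19
Bluetooth speaker €72.34: electronic goods, under €300.00 → 2.25% → €1.63
Picture frame (8x10) €16.33: all other goods → 9.75% → €1.59
Bottle of whiskey €79.75: alcoholic beverages → 11.5% → €9.17
Total tax = €3.29 + €1.34 + €76.10 + €8.44 + €96.66 + €0.76 + €0.99 + €2.74 + €2.19 + €1.63 + €1.59 + €9.17 = €204.90

€204.90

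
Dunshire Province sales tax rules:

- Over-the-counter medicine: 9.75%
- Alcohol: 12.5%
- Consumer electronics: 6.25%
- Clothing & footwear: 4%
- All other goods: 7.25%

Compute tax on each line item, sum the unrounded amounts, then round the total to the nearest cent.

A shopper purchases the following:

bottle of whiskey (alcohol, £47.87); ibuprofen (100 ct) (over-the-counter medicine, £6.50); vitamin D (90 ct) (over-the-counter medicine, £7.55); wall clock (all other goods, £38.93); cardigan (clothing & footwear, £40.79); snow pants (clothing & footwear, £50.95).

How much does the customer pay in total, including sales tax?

Bottle of whiskey £47.87: alcohol → 12.5% → £5.98375
Ibuprofen (100 ct) £6.50: over-the-counter medicine → 9.75% → £0.63375
Vitamin D (90 ct) £7.55: over-the-counter medicine → 9.75% → £0.736125
Wall clock £38.93: all other goods → 7.25% → £2.822425
Cardigan £40.79: clothing & footwear → 4% → £1.6316
Snow pants £50.95: clothing & footwear → 4% → £2.038
Subtotal = £192.59; unrounded tax = £13.84565 → £13.85; total due = £206.44

£206.44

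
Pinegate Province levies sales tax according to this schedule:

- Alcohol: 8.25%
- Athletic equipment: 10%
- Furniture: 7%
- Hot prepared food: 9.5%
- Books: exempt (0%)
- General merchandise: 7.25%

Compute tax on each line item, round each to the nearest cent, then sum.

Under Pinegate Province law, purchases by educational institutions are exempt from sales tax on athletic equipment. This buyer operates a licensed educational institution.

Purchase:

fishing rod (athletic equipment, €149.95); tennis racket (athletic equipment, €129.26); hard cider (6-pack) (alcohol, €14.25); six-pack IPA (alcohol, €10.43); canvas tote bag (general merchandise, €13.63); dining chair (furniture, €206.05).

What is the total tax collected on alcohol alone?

€2.04

Hard cider (6-pack) €14.25: alcohol → 8.25% → €1.18
Six-pack IPA €10.43: alcohol → 8.25% → €0.86
Tax on alcohol = €1.18 + €0.86 = €2.04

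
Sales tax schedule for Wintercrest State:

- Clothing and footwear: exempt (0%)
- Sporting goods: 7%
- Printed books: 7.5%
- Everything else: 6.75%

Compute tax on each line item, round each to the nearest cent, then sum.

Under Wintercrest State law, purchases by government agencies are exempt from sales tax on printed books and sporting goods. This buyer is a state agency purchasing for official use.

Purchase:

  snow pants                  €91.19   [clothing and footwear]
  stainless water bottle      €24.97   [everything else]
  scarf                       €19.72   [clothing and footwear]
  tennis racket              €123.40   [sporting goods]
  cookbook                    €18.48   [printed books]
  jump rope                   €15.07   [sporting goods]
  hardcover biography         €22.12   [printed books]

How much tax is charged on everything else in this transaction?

Stainless water bottle €24.97: everything else → 6.75% → €1.69
Tax on everything else = €1.69

€1.69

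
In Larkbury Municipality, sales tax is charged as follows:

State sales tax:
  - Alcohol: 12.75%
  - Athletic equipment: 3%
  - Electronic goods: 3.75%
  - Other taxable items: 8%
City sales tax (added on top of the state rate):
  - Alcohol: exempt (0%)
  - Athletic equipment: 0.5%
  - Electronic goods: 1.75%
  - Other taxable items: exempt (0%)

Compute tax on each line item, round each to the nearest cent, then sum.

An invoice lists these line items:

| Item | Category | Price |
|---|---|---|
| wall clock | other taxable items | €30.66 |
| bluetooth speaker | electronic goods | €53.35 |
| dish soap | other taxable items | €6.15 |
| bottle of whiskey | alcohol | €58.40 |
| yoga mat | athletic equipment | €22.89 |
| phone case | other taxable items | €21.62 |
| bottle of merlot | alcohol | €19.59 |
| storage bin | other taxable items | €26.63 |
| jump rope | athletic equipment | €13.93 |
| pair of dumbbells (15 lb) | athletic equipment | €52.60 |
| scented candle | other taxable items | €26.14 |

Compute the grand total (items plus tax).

€356.86

Wall clock €30.66: other taxable items → 8% + 0% city = 8% → €2.45
Bluetooth speaker €53.35: electronic goods → 3.75% + 1.75% city = 5.5% → €2.93
Dish soap €6.15: other taxable items → 8% + 0% city = 8% → €0.49
Bottle of whiskey €58.40: alcohol → 12.75% + 0% city = 12.75% → €7.45
Yoga mat €22.89: athletic equipment → 3% + 0.5% city = 3.5% → €0.80
Phone case €21.62: other taxable items → 8% + 0% city = 8% → €1.73
Bottle of merlot €19.59: alcohol → 12.75% + 0% city = 12.75% → €2.50
Storage bin €26.63: other taxable items → 8% + 0% city = 8% → €2.13
Jump rope €13.93: athletic equipment → 3% + 0.5% city = 3.5% → €0.49
Pair of dumbbells (15 lb) €52.60: athletic equipment → 3% + 0.5% city = 3.5% → €1.84
Scented candle €26.14: other taxable items → 8% + 0% city = 8% → €2.09
Subtotal = €331.96; tax = €24.90; total due = €356.86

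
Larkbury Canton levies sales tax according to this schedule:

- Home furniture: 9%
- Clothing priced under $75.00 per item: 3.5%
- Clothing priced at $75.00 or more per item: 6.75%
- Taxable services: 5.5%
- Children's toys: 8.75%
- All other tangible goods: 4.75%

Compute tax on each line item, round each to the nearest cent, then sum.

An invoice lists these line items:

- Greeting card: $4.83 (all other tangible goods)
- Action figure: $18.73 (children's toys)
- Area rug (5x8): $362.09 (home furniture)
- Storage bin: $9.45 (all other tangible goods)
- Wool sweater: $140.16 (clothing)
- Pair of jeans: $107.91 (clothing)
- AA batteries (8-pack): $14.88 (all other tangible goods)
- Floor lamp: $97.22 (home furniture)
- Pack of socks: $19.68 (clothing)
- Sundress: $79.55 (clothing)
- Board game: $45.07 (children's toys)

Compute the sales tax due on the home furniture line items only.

$41.34

Area rug (5x8) $362.09: home furniture → 9% → $32.59
Floor lamp $97.22: home furniture → 9% → $8.75
Tax on home furniture = $32.59 + $8.75 = $41.34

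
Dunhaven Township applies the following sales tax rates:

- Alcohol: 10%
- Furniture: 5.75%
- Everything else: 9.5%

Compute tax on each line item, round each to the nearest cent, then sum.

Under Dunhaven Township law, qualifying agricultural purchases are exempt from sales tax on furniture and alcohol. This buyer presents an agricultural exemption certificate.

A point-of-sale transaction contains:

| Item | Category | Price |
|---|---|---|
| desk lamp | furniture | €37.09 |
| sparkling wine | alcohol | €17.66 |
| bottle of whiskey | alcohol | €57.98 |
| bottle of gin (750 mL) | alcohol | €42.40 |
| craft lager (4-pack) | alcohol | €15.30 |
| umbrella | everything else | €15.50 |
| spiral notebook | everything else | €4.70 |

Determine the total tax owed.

Desk lamp €37.09: furniture, buyer-exempt → 0% → €0.00
Sparkling wine €17.66: alcohol, buyer-exempt → 0% → €0.00
Bottle of whiskey €57.98: alcohol, buyer-exempt → 0% → €0.00
Bottle of gin (750 mL) €42.40: alcohol, buyer-exempt → 0% → €0.00
Craft lager (4-pack) €15.30: alcohol, buyer-exempt → 0% → €0.00
Umbrella €15.50: everything else → 9.5% → €1.47
Spiral notebook €4.70: everything else → 9.5% → €0.45
Total tax = €1.47 + €0.45 = €1.92

€1.92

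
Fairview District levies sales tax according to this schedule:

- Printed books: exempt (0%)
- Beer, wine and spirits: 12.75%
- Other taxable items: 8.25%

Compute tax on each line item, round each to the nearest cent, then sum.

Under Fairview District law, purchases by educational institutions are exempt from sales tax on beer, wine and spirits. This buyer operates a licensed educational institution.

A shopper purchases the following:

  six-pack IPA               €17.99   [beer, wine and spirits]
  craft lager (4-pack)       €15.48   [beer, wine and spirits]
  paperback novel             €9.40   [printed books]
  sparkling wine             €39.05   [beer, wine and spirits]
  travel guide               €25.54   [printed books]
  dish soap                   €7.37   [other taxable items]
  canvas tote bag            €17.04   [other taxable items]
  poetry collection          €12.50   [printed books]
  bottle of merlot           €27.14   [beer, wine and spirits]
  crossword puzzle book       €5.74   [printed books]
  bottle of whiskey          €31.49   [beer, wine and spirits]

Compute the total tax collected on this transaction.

€2.02

Six-pack IPA €17.99: beer, wine and spirits, buyer-exempt → 0% → €0.00
Craft lager (4-pack) €15.48: beer, wine and spirits, buyer-exempt → 0% → €0.00
Paperback novel €9.40: printed books → 0% → €0.00
Sparkling wine €39.05: beer, wine and spirits, buyer-exempt → 0% → €0.00
Travel guide €25.54: printed books → 0% → €0.00
Dish soap €7.37: other taxable items → 8.25% → €0.61
Canvas tote bag €17.04: other taxable items → 8.25% → €1.41
Poetry collection €12.50: printed books → 0% → €0.00
Bottle of merlot €27.14: beer, wine and spirits, buyer-exempt → 0% → €0.00
Crossword puzzle book €5.74: printed books → 0% → €0.00
Bottle of whiskey €31.49: beer, wine and spirits, buyer-exempt → 0% → €0.00
Total tax = €0.61 + €1.41 = €2.02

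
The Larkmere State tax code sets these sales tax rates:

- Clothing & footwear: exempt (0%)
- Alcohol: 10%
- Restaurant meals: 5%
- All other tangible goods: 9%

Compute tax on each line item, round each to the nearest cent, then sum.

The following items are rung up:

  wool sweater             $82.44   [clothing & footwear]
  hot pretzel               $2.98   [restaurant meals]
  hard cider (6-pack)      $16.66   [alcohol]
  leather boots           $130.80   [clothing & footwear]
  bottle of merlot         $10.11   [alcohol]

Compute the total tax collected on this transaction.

$2.83

Wool sweater $82.44: clothing & footwear → 0% → $0.00
Hot pretzel $2.98: restaurant meals → 5% → $0.15
Hard cider (6-pack) $16.66: alcohol → 10% → $1.67
Leather boots $130.80: clothing & footwear → 0% → $0.00
Bottle of merlot $10.11: alcohol → 10% → $1.01
Total tax = $0.15 + $1.67 + $1.01 = $2.83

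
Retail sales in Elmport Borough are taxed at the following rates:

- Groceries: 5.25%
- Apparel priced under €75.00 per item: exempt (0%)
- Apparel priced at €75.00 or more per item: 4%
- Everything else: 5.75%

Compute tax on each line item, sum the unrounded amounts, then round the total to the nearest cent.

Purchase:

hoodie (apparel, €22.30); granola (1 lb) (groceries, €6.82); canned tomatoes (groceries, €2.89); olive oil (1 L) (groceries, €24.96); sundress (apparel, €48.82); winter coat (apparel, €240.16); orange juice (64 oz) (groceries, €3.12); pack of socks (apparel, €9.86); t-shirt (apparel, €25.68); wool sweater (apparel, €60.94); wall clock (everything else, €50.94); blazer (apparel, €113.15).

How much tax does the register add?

Hoodie €22.30: apparel, under €75.00 → 0% → €0.00
Granola (1 lb) €6.82: groceries → 5.25% → €0.35805
Canned tomatoes €2.89: groceries → 5.25% → €0.151725
Olive oil (1 L) €24.96: groceries → 5.25% → €1.3104
Sundress €48.82: apparel, under €75.00 → 0% → €0.00
Winter coat €240.16: apparel, €75.00 or more → 4% → €9.6064
Orange juice (64 oz) €3.12: groceries → 5.25% → €0.1638
Pack of socks €9.86: apparel, under €75.00 → 0% → €0.00
T-shirt €25.68: apparel, under €75.00 → 0% → €0.00
Wool sweater €60.94: apparel, under €75.00 → 0% → €0.00
Wall clock €50.94: everything else → 5.75% → €2.92905
Blazer €113.15: apparel, €75.00 or more → 4% → €4.526
Unrounded tax sum = €19.045425 → €19.05

€19.05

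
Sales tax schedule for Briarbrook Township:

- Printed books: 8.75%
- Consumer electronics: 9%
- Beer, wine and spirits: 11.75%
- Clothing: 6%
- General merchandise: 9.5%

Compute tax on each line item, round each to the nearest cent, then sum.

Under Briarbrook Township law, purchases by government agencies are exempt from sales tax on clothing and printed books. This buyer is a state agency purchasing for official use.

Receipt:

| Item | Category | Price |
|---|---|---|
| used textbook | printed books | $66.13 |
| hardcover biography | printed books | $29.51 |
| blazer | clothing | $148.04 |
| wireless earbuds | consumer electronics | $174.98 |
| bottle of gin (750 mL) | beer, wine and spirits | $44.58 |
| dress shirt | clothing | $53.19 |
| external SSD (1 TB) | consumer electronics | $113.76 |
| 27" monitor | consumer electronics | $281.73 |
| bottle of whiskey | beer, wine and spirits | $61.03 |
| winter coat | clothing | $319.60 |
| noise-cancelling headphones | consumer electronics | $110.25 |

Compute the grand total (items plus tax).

$1476.48

Used textbook $66.13: printed books, buyer-exempt → 0% → $0.00
Hardcover biography $29.51: printed books, buyer-exempt → 0% → $0.00
Blazer $148.04: clothing, buyer-exempt → 0% → $0.00
Wireless earbuds $174.98: consumer electronics → 9% → $15.75
Bottle of gin (750 mL) $44.58: beer, wine and spirits → 11.75% → $5.24
Dress shirt $53.19: clothing, buyer-exempt → 0% → $0.00
External SSD (1 TB) $113.76: consumer electronics → 9% → $10.24
27" monitor $281.73: consumer electronics → 9% → $25.36
Bottle of whiskey $61.03: beer, wine and spirits → 11.75% → $7.17
Winter coat $319.60: clothing, buyer-exempt → 0% → $0.00
Noise-cancelling headphones $110.25: consumer electronics → 9% → $9.92
Subtotal = $1402.80; tax = $73.68; total due = $1476.48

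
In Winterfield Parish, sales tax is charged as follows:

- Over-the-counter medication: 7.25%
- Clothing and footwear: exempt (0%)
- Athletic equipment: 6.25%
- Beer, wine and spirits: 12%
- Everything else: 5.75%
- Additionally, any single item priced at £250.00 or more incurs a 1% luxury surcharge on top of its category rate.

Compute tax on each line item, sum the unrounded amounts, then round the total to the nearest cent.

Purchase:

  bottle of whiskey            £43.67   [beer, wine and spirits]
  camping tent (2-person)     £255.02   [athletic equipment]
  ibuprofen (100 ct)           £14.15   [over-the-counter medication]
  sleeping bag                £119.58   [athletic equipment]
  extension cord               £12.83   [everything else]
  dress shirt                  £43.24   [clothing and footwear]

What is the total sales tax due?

£32.97

Bottle of whiskey £43.67: beer, wine and spirits → 12% → £5.2404
Camping tent (2-person) £255.02: athletic equipment → 6.25% + 1% surcharge = 7.25% → £18.48895
Ibuprofen (100 ct) £14.15: over-the-counter medication → 7.25% → £1.025875
Sleeping bag £119.58: athletic equipment → 6.25% → £7.47375
Extension cord £12.83: everything else → 5.75% → £0.737725
Dress shirt £43.24: clothing and footwear → 0% → £0.00
Unrounded tax sum = £32.9667 → £32.97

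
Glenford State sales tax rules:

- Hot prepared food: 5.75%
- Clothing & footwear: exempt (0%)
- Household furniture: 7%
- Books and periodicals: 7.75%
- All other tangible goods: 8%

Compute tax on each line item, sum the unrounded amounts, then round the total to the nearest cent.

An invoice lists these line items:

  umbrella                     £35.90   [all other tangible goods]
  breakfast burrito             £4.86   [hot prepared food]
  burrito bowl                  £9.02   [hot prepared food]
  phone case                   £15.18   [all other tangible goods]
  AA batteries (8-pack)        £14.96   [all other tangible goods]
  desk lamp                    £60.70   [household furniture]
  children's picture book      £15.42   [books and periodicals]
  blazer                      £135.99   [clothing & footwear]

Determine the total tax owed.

£11.53

Umbrella £35.90: all other tangible goods → 8% → £2.872
Breakfast burrito £4.86: hot prepared food → 5.75% → £0.27945
Burrito bowl £9.02: hot prepared food → 5.75% → £0.51865
Phone case £15.18: all other tangible goods → 8% → £1.2144
AA batteries (8-pack) £14.96: all other tangible goods → 8% → £1.1968
Desk lamp £60.70: household furniture → 7% → £4.249
Children's picture book £15.42: books and periodicals → 7.75% → £1.19505
Blazer £135.99: clothing & footwear → 0% → £0.00
Unrounded tax sum = £11.52535 → £11.53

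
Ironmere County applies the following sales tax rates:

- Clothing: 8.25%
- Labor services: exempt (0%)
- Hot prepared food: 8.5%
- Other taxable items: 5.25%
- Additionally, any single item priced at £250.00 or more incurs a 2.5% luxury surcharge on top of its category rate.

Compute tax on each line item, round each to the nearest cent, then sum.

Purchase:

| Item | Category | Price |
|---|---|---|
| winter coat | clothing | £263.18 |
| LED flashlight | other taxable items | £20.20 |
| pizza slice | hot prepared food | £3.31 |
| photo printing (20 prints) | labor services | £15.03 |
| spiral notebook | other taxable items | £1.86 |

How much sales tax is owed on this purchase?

£29.73

Winter coat £263.18: clothing → 8.25% + 2.5% surcharge = 10.75% → £28.29
LED flashlight £20.20: other taxable items → 5.25% → £1.06
Pizza slice £3.31: hot prepared food → 8.5% → £0.28
Photo printing (20 prints) £15.03: labor services → 0% → £0.00
Spiral notebook £1.86: other taxable items → 5.25% → £0.10
Total tax = £28.29 + £1.06 + £0.28 + £0.10 = £29.73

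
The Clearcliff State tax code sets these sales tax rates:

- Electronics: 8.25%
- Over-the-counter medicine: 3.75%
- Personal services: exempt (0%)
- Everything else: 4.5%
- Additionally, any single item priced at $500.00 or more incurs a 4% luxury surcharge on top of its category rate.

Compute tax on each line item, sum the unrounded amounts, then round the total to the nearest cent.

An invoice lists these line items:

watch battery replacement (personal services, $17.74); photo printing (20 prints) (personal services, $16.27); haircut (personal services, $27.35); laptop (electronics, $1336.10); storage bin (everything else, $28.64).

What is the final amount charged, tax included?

Watch battery replacement $17.74: personal services → 0% → $0.00
Photo printing (20 prints) $16.27: personal services → 0% → $0.00
Haircut $27.35: personal services → 0% → $0.00
Laptop $1336.10: electronics → 8.25% + 4% surcharge = 12.25% → $163.67225
Storage bin $28.64: everything else → 4.5% → $1.2888
Subtotal = $1426.10; unrounded tax = $164.96105 → $164.96; total due = $1591.06

$1591.06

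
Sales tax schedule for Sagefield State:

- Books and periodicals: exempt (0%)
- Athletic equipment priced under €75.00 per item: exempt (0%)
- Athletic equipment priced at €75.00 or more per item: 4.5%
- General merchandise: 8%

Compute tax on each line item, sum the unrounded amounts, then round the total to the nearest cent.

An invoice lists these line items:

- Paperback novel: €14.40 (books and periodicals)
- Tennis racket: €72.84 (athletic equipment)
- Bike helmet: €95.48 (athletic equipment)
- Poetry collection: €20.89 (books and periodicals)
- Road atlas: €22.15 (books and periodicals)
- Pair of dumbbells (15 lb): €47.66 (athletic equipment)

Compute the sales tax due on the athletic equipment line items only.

Tennis racket €72.84: athletic equipment, under €75.00 → 0% → €0.00
Bike helmet €95.48: athletic equipment, €75.00 or more → 4.5% → €4.2966
Pair of dumbbells (15 lb) €47.66: athletic equipment, under €75.00 → 0% → €0.00
Tax on athletic equipment: unrounded sum = €4.2966 → €4.30

€4.30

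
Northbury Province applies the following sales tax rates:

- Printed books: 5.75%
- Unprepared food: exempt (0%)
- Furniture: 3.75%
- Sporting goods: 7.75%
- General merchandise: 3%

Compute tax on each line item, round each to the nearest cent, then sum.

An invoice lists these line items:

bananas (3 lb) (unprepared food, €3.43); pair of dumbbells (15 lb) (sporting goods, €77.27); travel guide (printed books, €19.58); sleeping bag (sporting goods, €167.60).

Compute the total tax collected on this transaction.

€20.11

Bananas (3 lb) €3.43: unprepared food → 0% → €0.00
Pair of dumbbells (15 lb) €77.27: sporting goods → 7.75% → €5.99
Travel guide €19.58: printed books → 5.75% → €1.13
Sleeping bag €167.60: sporting goods → 7.75% → €12.99
Total tax = €5.99 + €1.13 + €12.99 = €20.11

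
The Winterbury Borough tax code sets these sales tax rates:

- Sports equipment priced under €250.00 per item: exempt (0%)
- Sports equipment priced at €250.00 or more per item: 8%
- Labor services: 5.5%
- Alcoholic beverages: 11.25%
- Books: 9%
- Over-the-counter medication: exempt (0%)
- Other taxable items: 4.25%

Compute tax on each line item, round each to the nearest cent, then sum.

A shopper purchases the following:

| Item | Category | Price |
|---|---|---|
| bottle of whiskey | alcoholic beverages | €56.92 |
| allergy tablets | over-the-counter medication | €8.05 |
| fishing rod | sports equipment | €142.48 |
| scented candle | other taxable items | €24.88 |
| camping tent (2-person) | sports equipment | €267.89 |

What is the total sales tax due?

Bottle of whiskey €56.92: alcoholic beverages → 11.25% → €6.40
Allergy tablets €8.05: over-the-counter medication → 0% → €0.00
Fishing rod €142.48: sports equipment, under €250.00 → 0% → €0.00
Scented candle €24.88: other taxable items → 4.25% → €1.06
Camping tent (2-person) €267.89: sports equipment, €250.00 or more → 8% → €21.43
Total tax = €6.40 + €1.06 + €21.43 = €28.89

€28.89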